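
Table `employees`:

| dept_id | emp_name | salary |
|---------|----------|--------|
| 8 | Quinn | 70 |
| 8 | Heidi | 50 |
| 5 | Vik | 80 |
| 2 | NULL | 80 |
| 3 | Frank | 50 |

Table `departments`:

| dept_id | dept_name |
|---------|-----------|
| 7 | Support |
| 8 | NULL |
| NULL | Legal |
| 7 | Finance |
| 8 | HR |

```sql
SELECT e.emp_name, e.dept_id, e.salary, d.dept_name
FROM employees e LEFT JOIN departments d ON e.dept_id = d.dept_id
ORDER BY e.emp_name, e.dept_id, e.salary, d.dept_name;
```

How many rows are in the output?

7

LEFT JOIN keeps every row from `employees`; unmatched rows get NULL for `departments`'s columns.
Matching on e.dept_id = d.dept_id. A NULL in a compared column never satisfies the condition.
Matched pairs: 4; unmatched e rows kept: 3.
Total: 4 matched + 3 padded = 7 rows.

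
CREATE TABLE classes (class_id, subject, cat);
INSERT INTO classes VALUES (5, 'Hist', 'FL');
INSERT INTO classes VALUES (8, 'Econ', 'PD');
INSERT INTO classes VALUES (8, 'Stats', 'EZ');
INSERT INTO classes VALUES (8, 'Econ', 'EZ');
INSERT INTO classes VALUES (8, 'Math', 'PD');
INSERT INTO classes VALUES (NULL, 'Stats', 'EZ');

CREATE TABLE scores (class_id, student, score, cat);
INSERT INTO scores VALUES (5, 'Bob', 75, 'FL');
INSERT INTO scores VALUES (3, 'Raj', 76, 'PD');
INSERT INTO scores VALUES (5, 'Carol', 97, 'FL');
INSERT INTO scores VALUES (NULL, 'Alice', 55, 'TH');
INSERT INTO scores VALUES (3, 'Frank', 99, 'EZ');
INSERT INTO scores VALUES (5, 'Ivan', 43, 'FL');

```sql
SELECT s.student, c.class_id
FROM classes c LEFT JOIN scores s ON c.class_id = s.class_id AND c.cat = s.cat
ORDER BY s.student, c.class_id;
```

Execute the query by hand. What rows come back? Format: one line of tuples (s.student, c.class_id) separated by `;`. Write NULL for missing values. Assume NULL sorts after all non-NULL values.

(Bob, 5); (Carol, 5); (Ivan, 5); (NULL, 8); (NULL, 8); (NULL, 8); (NULL, 8); (NULL, NULL)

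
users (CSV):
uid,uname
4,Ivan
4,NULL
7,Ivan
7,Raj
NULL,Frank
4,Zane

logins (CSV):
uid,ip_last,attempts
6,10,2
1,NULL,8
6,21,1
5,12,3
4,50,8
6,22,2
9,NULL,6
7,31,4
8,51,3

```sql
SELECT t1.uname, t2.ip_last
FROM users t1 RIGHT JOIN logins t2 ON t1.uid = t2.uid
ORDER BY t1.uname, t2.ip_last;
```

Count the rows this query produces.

RIGHT JOIN keeps every row from `logins`; unmatched rows get NULL for `users`'s columns.
Matching on t1.uid = t2.uid. A NULL in a compared column never satisfies the condition.
Matched pairs: 5; unmatched t2 rows kept: 7.
Total: 5 matched + 7 padded = 12 rows.

12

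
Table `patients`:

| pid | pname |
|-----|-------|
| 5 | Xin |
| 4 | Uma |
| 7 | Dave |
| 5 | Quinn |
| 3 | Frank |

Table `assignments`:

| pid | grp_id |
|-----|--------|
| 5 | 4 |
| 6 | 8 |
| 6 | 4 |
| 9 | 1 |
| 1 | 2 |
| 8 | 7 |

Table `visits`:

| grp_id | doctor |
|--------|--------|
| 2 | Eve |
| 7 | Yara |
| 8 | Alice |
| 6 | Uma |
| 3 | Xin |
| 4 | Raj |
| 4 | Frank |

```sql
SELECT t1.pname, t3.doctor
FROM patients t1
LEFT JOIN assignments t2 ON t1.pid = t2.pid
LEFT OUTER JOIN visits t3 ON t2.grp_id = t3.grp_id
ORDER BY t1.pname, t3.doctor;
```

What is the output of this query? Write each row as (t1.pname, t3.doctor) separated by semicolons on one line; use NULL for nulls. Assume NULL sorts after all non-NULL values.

Step 1 — t1 LEFT JOIN t2 on pid → 5 row(s).
Then LEFT JOIN `visits t3` on grp_id: each of those 5 rows is kept; rows whose t2.grp_id has no match in t3 get NULL for t3's columns.

(Dave, NULL); (Frank, NULL); (Quinn, Frank); (Quinn, Raj); (Uma, NULL); (Xin, Frank); (Xin, Raj)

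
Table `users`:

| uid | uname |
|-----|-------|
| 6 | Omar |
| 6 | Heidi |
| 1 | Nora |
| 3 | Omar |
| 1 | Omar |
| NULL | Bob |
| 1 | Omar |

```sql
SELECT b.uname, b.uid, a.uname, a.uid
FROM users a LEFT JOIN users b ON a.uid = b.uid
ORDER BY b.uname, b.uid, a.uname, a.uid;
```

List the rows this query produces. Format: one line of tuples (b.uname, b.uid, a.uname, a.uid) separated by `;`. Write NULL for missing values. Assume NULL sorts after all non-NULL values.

(Heidi, 6, Heidi, 6); (Heidi, 6, Omar, 6); (Nora, 1, Nora, 1); (Nora, 1, Omar, 1); (Nora, 1, Omar, 1); (Omar, 1, Nora, 1); (Omar, 1, Nora, 1); (Omar, 1, Omar, 1); (Omar, 1, Omar, 1); (Omar, 1, Omar, 1); (Omar, 1, Omar, 1); (Omar, 3, Omar, 3); (Omar, 6, Heidi, 6); (Omar, 6, Omar, 6); (NULL, NULL, Bob, NULL)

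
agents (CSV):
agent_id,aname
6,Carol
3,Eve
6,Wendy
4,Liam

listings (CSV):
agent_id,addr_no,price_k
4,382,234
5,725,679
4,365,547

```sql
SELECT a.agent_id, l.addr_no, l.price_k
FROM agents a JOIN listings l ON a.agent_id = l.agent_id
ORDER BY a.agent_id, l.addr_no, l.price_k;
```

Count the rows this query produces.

INNER JOIN keeps only pairs where the ON condition holds.
Matching on a.agent_id = l.agent_id.
- agent_id=6: no matching l row, dropped.
- agent_id=3: no matching l row, dropped.
- agent_id=6: no matching l row, dropped.
- agent_id=4: 2 matching l row(s), so 2 row(s) emitted.
Total: 2 rows.

2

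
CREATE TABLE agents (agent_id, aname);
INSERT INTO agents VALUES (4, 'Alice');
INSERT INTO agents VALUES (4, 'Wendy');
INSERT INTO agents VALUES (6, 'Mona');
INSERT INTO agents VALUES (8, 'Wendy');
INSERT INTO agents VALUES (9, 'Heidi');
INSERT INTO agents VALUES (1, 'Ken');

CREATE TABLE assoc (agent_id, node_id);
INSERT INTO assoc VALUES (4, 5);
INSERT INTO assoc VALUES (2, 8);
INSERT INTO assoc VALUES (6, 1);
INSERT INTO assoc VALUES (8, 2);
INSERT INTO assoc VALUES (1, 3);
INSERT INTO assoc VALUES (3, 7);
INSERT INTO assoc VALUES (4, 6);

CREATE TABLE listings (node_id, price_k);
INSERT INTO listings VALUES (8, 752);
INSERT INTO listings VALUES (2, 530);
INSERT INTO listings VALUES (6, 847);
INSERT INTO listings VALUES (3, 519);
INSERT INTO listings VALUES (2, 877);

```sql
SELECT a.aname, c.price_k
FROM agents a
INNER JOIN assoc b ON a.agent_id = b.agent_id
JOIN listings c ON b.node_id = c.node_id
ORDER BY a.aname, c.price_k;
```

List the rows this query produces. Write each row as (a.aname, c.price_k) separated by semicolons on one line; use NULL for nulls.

Joins associate left-to-right: agents INNER JOIN assoc on agent_id gives 7 intermediate row(s).
Then INNER JOIN `listings c` on node_id: keep only rows whose b.node_id appears in c.

(Alice, 847); (Ken, 519); (Wendy, 530); (Wendy, 847); (Wendy, 877)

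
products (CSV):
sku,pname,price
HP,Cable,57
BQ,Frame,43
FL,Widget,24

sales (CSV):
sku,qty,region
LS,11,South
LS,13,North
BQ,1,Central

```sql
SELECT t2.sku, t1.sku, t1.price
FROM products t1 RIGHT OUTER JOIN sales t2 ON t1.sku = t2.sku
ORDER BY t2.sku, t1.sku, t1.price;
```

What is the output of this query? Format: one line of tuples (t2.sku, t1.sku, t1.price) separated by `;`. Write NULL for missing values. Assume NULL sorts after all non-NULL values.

(BQ, BQ, 43); (LS, NULL, NULL); (LS, NULL, NULL)

RIGHT JOIN keeps every row from `sales`; unmatched rows get NULL for `products`'s columns.
Matching on t1.sku = t2.sku.
- t1 (sku=HP) has no partner in t2.
- t1 (sku=BQ) pairs with 1 row(s) of t2.
- t1 (sku=FL) has no partner in t2.
- plus 2 unmatched t2 row(s), each kept with NULL t1 columns.
After projecting and ordering:
t2.sku | t1.sku | t1.price
BQ | BQ | 43
LS | NULL | NULL
LS | NULL | NULL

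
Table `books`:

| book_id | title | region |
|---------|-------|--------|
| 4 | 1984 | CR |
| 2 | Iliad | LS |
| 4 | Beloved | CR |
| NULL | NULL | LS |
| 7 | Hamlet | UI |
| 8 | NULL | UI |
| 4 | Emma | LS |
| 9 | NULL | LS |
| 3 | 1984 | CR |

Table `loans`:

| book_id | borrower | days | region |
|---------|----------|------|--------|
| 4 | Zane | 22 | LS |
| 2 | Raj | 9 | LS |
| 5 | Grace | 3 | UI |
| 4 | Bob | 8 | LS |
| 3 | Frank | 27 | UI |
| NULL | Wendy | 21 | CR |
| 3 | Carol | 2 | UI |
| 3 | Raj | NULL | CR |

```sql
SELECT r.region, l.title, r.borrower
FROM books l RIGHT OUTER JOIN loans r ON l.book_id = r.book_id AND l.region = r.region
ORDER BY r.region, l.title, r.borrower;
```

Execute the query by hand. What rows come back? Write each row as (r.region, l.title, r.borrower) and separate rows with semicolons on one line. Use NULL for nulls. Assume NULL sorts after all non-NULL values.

(CR, 1984, Raj); (CR, NULL, Wendy); (LS, Emma, Bob); (LS, Emma, Zane); (LS, Iliad, Raj); (UI, NULL, Carol); (UI, NULL, Frank); (UI, NULL, Grace)

RIGHT JOIN keeps every row from `loans`; unmatched rows get NULL for `books`'s columns.
Matching on l.book_id = r.book_id AND l.region = r.region. A NULL in a compared column never satisfies the condition.
Matched pairs: 4; unmatched r rows kept: 4.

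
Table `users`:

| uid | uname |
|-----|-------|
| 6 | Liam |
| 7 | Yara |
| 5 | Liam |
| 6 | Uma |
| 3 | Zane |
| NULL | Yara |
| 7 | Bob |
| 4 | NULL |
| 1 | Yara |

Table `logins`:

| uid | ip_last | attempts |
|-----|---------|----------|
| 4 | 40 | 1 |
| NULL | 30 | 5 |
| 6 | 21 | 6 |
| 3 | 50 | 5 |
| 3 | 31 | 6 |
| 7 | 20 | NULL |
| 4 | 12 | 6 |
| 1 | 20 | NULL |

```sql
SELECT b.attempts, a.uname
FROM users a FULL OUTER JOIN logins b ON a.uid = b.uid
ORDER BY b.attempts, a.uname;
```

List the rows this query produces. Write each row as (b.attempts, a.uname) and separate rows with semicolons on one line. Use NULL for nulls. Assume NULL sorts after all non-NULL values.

FULL OUTER JOIN keeps every row from both sides; unmatched rows get NULL for the other side's columns.
Matching on a.uid = b.uid. A NULL in a compared column never satisfies the condition.
- uid=6: 1 matching b row(s), so 1 row(s) emitted.
- uid=7: 1 matching b row(s), so 1 row(s) emitted.
- uid=5: no b row matches, row kept with b columns NULL.
- uid=6: 1 matching b row(s), so 1 row(s) emitted.
- uid=3: 2 matching b row(s), so 2 row(s) emitted.
- uid=NULL: no b row matches, row kept with b columns NULL.
- uid=7: 1 matching b row(s), so 1 row(s) emitted.
- uid=4: 2 matching b row(s), so 2 row(s) emitted.
- uid=1: 1 matching b row(s), so 1 row(s) emitted.
- 1 row(s) from b found no a partner → padded with NULL.

(1, NULL); (5, Zane); (5, NULL); (6, Liam); (6, Uma); (6, Zane); (6, NULL); (NULL, Bob); (NULL, Liam); (NULL, Yara); (NULL, Yara); (NULL, Yara)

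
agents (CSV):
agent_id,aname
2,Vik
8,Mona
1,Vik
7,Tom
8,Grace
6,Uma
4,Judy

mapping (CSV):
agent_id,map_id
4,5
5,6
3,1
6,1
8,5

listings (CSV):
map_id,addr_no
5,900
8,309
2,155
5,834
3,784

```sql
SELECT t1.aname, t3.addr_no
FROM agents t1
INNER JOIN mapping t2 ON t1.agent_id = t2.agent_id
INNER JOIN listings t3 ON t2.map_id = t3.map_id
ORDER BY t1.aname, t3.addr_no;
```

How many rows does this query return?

6

Joins associate left-to-right: agents INNER JOIN mapping on agent_id gives 4 intermediate row(s).
Then INNER JOIN `listings t3` on map_id: keep only rows whose t2.map_id appears in t3.
Result: 6 row(s).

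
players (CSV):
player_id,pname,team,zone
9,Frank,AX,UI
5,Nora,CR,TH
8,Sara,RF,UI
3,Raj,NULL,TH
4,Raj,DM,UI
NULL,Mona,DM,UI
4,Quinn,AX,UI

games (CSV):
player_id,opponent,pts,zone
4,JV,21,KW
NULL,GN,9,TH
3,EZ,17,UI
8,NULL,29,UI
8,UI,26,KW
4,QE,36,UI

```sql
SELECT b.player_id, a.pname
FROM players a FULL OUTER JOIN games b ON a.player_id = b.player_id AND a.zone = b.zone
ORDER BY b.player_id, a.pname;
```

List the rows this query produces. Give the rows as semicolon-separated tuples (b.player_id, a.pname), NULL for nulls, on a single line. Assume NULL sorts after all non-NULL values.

(3, NULL); (4, Quinn); (4, Raj); (4, NULL); (8, Sara); (8, NULL); (NULL, Frank); (NULL, Mona); (NULL, Nora); (NULL, Raj); (NULL, NULL)

FULL OUTER JOIN keeps every row from both sides; unmatched rows get NULL for the other side's columns.
Matching on a.player_id = b.player_id AND a.zone = b.zone. A NULL in a compared column never satisfies the condition.
- a[0] player_id=9, zone=UI → no match; kept with NULLs on the b side.
- a[1] player_id=5, zone=TH → no match; kept with NULLs on the b side.
- a[2] player_id=8, zone=UI → 1 match(es) in b → 1 row(s).
- a[3] player_id=3, zone=TH → no match; kept with NULLs on the b side.
- a[4] player_id=4, zone=UI → 1 match(es) in b → 1 row(s).
- a[5] player_id=NULL, zone=UI → no match; kept with NULLs on the b side.
- a[6] player_id=4, zone=UI → 1 match(es) in b → 1 row(s).
- 4 b row(s) had no a match → kept, a columns NULL.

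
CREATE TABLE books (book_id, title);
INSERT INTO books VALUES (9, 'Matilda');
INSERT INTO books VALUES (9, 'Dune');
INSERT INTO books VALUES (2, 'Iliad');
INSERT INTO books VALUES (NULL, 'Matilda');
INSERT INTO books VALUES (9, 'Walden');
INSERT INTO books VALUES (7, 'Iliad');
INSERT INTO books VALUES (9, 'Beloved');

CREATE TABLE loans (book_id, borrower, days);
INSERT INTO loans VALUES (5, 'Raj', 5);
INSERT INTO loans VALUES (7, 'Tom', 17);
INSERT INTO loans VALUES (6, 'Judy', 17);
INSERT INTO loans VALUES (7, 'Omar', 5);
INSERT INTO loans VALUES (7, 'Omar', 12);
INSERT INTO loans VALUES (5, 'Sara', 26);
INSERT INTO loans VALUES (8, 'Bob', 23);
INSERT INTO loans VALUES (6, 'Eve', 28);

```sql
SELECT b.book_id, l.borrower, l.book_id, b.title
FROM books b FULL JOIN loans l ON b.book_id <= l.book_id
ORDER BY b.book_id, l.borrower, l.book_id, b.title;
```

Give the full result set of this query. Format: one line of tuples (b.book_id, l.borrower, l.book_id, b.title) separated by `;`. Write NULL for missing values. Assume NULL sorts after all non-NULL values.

(2, Bob, 8, Iliad); (2, Eve, 6, Iliad); (2, Judy, 6, Iliad); (2, Omar, 7, Iliad); (2, Omar, 7, Iliad); (2, Raj, 5, Iliad); (2, Sara, 5, Iliad); (2, Tom, 7, Iliad); (7, Bob, 8, Iliad); (7, Omar, 7, Iliad); (7, Omar, 7, Iliad); (7, Tom, 7, Iliad); (9, NULL, NULL, Beloved); (9, NULL, NULL, Dune); (9, NULL, NULL, Matilda); (9, NULL, NULL, Walden); (NULL, NULL, NULL, Matilda)

FULL OUTER JOIN keeps every row from both sides; unmatched rows get NULL for the other side's columns.
Matching on b.book_id <= l.book_id. A NULL in a compared column never satisfies the condition.
- b[0] book_id=9 → no match; kept with NULLs on the l side.
- b[1] book_id=9 → no match; kept with NULLs on the l side.
- b[2] book_id=2 → 8 match(es) in l → 8 row(s).
- b[3] book_id=NULL → no match; kept with NULLs on the l side.
- b[4] book_id=9 → no match; kept with NULLs on the l side.
- b[5] book_id=7 → 4 match(es) in l → 4 row(s).
- b[6] book_id=9 → no match; kept with NULLs on the l side.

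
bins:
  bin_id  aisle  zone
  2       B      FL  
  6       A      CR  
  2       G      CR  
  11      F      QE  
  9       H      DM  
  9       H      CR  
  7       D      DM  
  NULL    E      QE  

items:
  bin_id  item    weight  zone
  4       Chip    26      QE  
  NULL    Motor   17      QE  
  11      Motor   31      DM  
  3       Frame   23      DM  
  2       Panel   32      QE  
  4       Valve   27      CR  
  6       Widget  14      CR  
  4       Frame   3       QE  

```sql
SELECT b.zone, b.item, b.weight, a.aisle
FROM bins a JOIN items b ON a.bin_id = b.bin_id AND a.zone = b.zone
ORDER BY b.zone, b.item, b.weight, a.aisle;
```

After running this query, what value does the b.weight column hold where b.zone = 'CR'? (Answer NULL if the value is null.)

INNER JOIN keeps only pairs where the ON condition holds.
Matching on a.bin_id = b.bin_id AND a.zone = b.zone. A NULL in a compared column never satisfies the condition.
- a row (bin_id=2, zone=FL): no match → dropped.
- a row (bin_id=6, zone=CR): matches 1 b row(s) → 1 output row(s).
- a row (bin_id=2, zone=CR): no match → dropped.
- a row (bin_id=11, zone=QE): no match → dropped.
- a row (bin_id=9, zone=DM): no match → dropped.
- a row (bin_id=9, zone=CR): no match → dropped.
- a row (bin_id=7, zone=DM): no match → dropped.
- a row (bin_id=NULL, zone=QE): no match → dropped.

14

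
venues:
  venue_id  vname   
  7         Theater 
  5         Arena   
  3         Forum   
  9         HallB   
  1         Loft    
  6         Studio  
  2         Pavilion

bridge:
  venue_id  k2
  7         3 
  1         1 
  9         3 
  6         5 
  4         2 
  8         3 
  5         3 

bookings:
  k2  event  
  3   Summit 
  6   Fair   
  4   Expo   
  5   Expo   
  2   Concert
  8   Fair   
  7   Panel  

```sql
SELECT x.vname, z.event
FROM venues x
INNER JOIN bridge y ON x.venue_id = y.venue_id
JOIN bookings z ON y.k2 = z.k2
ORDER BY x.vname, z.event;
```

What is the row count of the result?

Evaluate left to right. First `venues x INNER JOIN bridge y` on venue_id: 5 row(s).
Then INNER JOIN `bookings z` on k2: keep only rows whose y.k2 appears in z.
Result: 4 row(s).

4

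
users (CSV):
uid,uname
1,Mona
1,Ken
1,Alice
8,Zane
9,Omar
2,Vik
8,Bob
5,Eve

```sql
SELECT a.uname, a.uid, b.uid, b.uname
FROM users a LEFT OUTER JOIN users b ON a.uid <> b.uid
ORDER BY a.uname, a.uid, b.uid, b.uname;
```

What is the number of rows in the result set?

48

LEFT JOIN keeps every row from `users a`; unmatched rows get NULL for `users b`'s columns.
Matching on a.uid <> b.uid.
- uid=1: 5 matching b row(s), so 5 row(s) emitted.
- uid=1: 5 matching b row(s), so 5 row(s) emitted.
- uid=1: 5 matching b row(s), so 5 row(s) emitted.
- uid=8: 6 matching b row(s), so 6 row(s) emitted.
- uid=9: 7 matching b row(s), so 7 row(s) emitted.
- uid=2: 7 matching b row(s), so 7 row(s) emitted.
- uid=8: 6 matching b row(s), so 6 row(s) emitted.
- uid=5: 7 matching b row(s), so 7 row(s) emitted.
Total: 48 rows.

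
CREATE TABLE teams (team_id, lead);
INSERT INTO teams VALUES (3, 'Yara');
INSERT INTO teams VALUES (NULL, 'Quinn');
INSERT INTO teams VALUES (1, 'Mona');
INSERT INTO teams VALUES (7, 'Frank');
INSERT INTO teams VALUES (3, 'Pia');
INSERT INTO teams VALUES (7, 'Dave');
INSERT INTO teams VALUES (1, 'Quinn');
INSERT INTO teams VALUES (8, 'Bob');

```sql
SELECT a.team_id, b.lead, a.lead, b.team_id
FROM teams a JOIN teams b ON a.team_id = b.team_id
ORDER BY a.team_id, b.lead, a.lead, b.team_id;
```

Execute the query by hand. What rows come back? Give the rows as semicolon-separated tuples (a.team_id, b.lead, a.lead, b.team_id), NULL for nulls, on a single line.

(1, Mona, Mona, 1); (1, Mona, Quinn, 1); (1, Quinn, Mona, 1); (1, Quinn, Quinn, 1); (3, Pia, Pia, 3); (3, Pia, Yara, 3); (3, Yara, Pia, 3); (3, Yara, Yara, 3); (7, Dave, Dave, 7); (7, Dave, Frank, 7); (7, Frank, Dave, 7); (7, Frank, Frank, 7); (8, Bob, Bob, 8)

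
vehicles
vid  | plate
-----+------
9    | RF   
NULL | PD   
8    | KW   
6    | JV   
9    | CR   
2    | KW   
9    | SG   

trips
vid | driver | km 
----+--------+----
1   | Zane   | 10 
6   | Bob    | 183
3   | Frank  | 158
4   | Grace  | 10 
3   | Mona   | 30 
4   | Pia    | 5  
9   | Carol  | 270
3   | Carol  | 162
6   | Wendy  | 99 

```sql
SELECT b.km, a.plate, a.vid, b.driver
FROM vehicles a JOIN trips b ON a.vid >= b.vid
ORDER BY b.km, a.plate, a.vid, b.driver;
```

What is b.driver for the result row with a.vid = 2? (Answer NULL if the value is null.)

Zane

INNER JOIN keeps only pairs where the ON condition holds.
Matching on a.vid >= b.vid. A NULL in a compared column never satisfies the condition.
- a[0] vid=9 → 9 match(es) in b → 9 row(s).
- a[1] vid=NULL → no match; dropped.
- a[2] vid=8 → 8 match(es) in b → 8 row(s).
- a[3] vid=6 → 8 match(es) in b → 8 row(s).
- a[4] vid=9 → 9 match(es) in b → 9 row(s).
- a[5] vid=2 → 1 match(es) in b → 1 row(s).
- a[6] vid=9 → 9 match(es) in b → 9 row(s).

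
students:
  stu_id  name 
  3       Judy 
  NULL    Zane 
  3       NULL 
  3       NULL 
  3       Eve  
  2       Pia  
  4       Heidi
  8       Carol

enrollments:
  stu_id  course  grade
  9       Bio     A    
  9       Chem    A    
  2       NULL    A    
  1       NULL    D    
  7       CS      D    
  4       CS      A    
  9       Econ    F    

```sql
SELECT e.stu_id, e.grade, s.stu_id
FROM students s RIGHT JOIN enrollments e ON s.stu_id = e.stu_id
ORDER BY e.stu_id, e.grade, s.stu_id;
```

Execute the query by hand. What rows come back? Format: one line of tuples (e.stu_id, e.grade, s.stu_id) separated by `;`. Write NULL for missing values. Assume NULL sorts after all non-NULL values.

(1, D, NULL); (2, A, 2); (4, A, 4); (7, D, NULL); (9, A, NULL); (9, A, NULL); (9, F, NULL)

RIGHT JOIN keeps every row from `enrollments`; unmatched rows get NULL for `students`'s columns.
Matching on s.stu_id = e.stu_id. A NULL in a compared column never satisfies the condition.
Matched pairs: 2; unmatched e rows kept: 5.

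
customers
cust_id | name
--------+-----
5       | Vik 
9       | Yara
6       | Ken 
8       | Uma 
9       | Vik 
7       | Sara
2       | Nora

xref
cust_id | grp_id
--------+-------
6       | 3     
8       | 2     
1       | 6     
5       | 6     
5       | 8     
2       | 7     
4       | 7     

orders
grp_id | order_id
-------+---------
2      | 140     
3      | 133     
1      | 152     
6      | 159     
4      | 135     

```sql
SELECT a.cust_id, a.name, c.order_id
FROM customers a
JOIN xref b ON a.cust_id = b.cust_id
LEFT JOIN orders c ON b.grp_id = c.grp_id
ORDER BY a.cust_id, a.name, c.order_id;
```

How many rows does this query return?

5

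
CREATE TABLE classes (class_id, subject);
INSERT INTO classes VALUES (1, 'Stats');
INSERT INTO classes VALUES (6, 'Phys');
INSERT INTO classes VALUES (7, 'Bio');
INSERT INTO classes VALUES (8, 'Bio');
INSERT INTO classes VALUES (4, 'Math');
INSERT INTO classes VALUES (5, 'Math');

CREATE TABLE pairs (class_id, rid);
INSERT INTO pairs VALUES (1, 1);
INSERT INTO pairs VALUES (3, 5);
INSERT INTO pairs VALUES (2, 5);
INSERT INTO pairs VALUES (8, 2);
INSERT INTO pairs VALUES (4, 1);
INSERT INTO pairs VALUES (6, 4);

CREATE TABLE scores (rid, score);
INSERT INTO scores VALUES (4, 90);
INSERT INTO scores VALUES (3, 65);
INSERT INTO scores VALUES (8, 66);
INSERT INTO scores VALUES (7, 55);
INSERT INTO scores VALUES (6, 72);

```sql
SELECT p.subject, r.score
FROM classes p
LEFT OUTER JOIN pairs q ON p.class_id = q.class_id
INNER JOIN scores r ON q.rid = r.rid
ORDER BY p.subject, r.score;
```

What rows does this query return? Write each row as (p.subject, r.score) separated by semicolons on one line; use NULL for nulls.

Joins associate left-to-right: classes LEFT JOIN pairs on class_id gives 6 intermediate row(s).
Then INNER JOIN `scores r` on rid: keep only rows whose q.rid appears in r.

(Phys, 90)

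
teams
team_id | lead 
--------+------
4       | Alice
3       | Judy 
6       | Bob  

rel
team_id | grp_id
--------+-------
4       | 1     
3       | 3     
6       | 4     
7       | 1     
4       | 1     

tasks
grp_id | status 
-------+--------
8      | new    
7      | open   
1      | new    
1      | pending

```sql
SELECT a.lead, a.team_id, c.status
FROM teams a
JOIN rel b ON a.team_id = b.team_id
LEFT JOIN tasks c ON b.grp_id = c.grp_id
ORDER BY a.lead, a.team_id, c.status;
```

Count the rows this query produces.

6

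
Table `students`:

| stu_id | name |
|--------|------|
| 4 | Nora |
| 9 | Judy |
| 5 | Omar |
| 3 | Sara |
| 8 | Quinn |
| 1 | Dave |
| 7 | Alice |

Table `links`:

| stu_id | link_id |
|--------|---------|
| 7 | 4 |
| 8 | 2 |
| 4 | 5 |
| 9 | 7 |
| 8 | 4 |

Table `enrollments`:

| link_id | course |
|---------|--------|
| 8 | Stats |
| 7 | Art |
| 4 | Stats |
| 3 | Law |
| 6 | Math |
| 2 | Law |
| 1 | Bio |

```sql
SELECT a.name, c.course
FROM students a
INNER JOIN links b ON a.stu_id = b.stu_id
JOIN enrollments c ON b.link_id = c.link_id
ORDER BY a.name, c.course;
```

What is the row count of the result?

4

Evaluate left to right. First `students a INNER JOIN links b` on stu_id: 5 row(s).
Then INNER JOIN `enrollments c` on link_id: keep only rows whose b.link_id appears in c.
Result: 4 row(s).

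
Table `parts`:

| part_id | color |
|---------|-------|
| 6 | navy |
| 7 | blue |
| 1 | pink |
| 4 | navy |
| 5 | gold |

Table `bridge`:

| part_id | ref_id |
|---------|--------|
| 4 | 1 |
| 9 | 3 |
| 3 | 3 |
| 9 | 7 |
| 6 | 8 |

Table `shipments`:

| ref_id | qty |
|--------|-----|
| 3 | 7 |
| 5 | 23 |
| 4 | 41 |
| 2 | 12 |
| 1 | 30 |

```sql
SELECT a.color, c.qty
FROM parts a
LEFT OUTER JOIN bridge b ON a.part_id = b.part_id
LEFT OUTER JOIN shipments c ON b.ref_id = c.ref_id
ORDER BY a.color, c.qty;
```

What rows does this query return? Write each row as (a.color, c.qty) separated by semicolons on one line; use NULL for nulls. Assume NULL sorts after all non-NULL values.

Step 1 — a LEFT JOIN b on part_id → 5 row(s).
Then LEFT JOIN `shipments c` on ref_id: each of those 5 rows is kept; rows whose b.ref_id has no match in c get NULL for c's columns.

(blue, NULL); (gold, NULL); (navy, 30); (navy, NULL); (pink, NULL)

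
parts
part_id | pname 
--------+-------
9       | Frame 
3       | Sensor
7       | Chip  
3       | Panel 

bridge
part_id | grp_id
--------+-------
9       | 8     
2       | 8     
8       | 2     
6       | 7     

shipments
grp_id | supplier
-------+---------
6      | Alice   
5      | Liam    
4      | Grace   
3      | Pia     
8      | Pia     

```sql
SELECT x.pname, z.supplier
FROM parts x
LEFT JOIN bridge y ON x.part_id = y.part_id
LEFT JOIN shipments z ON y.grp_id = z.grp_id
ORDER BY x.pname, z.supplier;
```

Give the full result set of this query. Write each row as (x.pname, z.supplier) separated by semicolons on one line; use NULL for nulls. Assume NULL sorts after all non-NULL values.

(Chip, NULL); (Frame, Pia); (Panel, NULL); (Sensor, NULL)

Evaluate left to right. First `parts x LEFT JOIN bridge y` on part_id: 4 row(s).
Then LEFT JOIN `shipments z` on grp_id: each of those 4 rows is kept; rows whose y.grp_id has no match in z get NULL for z's columns.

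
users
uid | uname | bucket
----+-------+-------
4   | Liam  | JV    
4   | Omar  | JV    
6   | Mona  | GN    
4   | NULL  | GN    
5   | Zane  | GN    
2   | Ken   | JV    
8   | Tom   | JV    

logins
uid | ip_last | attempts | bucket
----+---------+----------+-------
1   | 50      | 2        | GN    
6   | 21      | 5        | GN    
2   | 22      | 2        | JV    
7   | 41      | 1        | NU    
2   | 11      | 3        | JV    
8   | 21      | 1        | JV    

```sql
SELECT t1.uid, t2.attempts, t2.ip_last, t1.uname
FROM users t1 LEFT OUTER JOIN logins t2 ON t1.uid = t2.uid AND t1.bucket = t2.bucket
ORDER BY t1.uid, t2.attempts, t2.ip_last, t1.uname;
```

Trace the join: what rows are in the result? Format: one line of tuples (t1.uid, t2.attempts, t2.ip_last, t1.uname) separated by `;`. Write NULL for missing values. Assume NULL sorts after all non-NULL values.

(2, 2, 22, Ken); (2, 3, 11, Ken); (4, NULL, NULL, Liam); (4, NULL, NULL, Omar); (4, NULL, NULL, NULL); (5, NULL, NULL, Zane); (6, 5, 21, Mona); (8, 1, 21, Tom)

LEFT JOIN keeps every row from `users`; unmatched rows get NULL for `logins`'s columns.
Matching on t1.uid = t2.uid AND t1.bucket = t2.bucket.
Matched pairs: 4; unmatched t1 rows kept: 4.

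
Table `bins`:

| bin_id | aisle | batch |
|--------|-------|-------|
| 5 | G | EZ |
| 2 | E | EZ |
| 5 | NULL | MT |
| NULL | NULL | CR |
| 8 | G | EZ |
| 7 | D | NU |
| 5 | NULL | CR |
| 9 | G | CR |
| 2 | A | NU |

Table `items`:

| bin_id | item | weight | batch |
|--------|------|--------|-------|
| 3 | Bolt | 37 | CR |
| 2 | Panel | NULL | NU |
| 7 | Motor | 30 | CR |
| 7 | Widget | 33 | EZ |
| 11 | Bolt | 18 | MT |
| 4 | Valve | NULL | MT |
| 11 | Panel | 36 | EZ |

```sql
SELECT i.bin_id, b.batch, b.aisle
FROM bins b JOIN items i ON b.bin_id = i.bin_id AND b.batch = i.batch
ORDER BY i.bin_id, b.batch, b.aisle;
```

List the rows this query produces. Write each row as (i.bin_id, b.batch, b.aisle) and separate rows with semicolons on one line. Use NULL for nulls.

(2, NU, A)

INNER JOIN keeps only pairs where the ON condition holds.
Matching on b.bin_id = i.bin_id AND b.batch = i.batch. A NULL in a compared column never satisfies the condition.
Matched pairs: 1.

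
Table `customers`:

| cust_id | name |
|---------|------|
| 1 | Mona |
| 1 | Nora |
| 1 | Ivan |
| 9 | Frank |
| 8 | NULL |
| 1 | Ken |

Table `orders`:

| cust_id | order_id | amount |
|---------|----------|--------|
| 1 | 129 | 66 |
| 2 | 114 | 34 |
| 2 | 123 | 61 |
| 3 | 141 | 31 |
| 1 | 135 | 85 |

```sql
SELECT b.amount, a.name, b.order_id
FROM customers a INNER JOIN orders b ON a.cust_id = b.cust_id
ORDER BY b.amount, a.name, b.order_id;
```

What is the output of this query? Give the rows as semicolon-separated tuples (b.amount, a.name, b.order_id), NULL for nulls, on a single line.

(66, Ivan, 129); (66, Ken, 129); (66, Mona, 129); (66, Nora, 129); (85, Ivan, 135); (85, Ken, 135); (85, Mona, 135); (85, Nora, 135)

INNER JOIN keeps only pairs where the ON condition holds.
Matching on a.cust_id = b.cust_id.
- a row (cust_id=1): matches 2 b row(s) → 2 output row(s).
- a row (cust_id=1): matches 2 b row(s) → 2 output row(s).
- a row (cust_id=1): matches 2 b row(s) → 2 output row(s).
- a row (cust_id=9): no match → dropped.
- a row (cust_id=8): no match → dropped.
- a row (cust_id=1): matches 2 b row(s) → 2 output row(s).
After projecting and ordering:
b.amount | a.name | b.order_id
66 | Ivan | 129
66 | Ken | 129
66 | Mona | 129
66 | Nora | 129
85 | Ivan | 135
85 | Ken | 135
85 | Mona | 135
85 | Nora | 135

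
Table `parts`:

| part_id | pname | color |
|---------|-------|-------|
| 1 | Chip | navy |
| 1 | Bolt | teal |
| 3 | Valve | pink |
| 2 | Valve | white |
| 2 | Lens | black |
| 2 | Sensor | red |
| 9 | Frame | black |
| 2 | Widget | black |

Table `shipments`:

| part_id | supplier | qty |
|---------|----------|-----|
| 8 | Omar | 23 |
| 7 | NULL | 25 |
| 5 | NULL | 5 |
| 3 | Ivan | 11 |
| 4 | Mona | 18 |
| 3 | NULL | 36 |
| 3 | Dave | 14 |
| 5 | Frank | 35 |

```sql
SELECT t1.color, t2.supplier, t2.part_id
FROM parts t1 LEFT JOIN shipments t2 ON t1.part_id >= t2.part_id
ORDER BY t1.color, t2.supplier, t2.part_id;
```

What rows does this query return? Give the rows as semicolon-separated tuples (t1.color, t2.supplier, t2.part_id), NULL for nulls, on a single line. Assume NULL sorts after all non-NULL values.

LEFT JOIN keeps every row from `parts`; unmatched rows get NULL for `shipments`'s columns.
Matching on t1.part_id >= t2.part_id.
- t1 row (part_id=1): no match → kept, t2 columns NULL.
- t1 row (part_id=1): no match → kept, t2 columns NULL.
- t1 row (part_id=3): matches 3 t2 row(s) → 3 output row(s).
- t1 row (part_id=2): no match → kept, t2 columns NULL.
- t1 row (part_id=2): no match → kept, t2 columns NULL.
- t1 row (part_id=2): no match → kept, t2 columns NULL.
- t1 row (part_id=9): matches 8 t2 row(s) → 8 output row(s).
- t1 row (part_id=2): no match → kept, t2 columns NULL.

(black, Dave, 3); (black, Frank, 5); (black, Ivan, 3); (black, Mona, 4); (black, Omar, 8); (black, NULL, 3); (black, NULL, 5); (black, NULL, 7); (black, NULL, NULL); (black, NULL, NULL); (navy, NULL, NULL); (pink, Dave, 3); (pink, Ivan, 3); (pink, NULL, 3); (red, NULL, NULL); (teal, NULL, NULL); (white, NULL, NULL)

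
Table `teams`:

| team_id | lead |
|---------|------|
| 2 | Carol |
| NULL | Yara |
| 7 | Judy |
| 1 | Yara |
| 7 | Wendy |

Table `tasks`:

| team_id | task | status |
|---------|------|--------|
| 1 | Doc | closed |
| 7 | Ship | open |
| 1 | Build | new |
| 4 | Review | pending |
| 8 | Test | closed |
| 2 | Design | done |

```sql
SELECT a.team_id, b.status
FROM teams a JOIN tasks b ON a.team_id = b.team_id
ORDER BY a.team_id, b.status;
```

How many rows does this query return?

5

INNER JOIN keeps only pairs where the ON condition holds.
Matching on a.team_id = b.team_id. A NULL in a compared column never satisfies the condition.
- a (team_id=2) pairs with 1 row(s) of b.
- a (team_id=NULL) has no partner → excluded.
- a (team_id=7) pairs with 1 row(s) of b.
- a (team_id=1) pairs with 2 row(s) of b.
- a (team_id=7) pairs with 1 row(s) of b.
Total: 5 rows.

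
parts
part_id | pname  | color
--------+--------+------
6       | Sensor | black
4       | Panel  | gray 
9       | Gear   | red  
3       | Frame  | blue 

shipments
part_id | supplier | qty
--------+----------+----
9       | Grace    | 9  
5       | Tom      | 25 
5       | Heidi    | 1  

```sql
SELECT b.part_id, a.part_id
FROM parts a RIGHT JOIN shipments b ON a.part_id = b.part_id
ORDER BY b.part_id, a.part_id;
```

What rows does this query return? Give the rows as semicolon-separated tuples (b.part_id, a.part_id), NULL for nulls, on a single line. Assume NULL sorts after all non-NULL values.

RIGHT JOIN keeps every row from `shipments`; unmatched rows get NULL for `parts`'s columns.
Matching on a.part_id = b.part_id.
Matched pairs: 1; unmatched b rows kept: 2.

(5, NULL); (5, NULL); (9, 9)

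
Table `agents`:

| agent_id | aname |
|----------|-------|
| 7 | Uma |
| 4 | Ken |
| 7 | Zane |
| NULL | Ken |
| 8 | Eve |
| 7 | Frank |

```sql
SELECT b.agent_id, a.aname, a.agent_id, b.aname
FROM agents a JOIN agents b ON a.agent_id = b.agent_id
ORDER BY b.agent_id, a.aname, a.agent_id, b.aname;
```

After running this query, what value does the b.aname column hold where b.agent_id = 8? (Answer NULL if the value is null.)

INNER JOIN keeps only pairs where the ON condition holds.
Matching on a.agent_id = b.agent_id. A NULL in a compared column never satisfies the condition.
- agent_id=7: 3 matching b row(s), so 3 row(s) emitted.
- agent_id=4: 1 matching b row(s), so 1 row(s) emitted.
- agent_id=7: 3 matching b row(s), so 3 row(s) emitted.
- agent_id=NULL: no matching b row, dropped.
- agent_id=8: 1 matching b row(s), so 1 row(s) emitted.
- agent_id=7: 3 matching b row(s), so 3 row(s) emitted.

Eve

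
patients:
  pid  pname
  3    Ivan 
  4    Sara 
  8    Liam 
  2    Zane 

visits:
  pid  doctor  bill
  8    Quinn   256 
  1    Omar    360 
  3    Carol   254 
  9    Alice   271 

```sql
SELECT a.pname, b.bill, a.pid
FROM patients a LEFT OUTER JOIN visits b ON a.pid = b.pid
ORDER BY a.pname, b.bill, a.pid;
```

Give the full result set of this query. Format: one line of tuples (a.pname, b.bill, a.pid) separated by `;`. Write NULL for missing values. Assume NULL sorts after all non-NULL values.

LEFT JOIN keeps every row from `patients`; unmatched rows get NULL for `visits`'s columns.
Matching on a.pid = b.pid.
- a (pid=3) pairs with 1 row(s) of b.
- a (pid=4) has no partner → padded with NULL.
- a (pid=8) pairs with 1 row(s) of b.
- a (pid=2) has no partner → padded with NULL.
After projecting and ordering:
a.pname | b.bill | a.pid
Ivan | 254 | 3
Liam | 256 | 8
Sara | NULL | 4
Zane | NULL | 2

(Ivan, 254, 3); (Liam, 256, 8); (Sara, NULL, 4); (Zane, NULL, 2)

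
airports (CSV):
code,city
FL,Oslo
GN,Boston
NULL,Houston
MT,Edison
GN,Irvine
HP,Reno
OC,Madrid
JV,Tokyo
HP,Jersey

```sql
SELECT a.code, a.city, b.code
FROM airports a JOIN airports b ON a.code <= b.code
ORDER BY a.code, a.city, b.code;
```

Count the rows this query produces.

38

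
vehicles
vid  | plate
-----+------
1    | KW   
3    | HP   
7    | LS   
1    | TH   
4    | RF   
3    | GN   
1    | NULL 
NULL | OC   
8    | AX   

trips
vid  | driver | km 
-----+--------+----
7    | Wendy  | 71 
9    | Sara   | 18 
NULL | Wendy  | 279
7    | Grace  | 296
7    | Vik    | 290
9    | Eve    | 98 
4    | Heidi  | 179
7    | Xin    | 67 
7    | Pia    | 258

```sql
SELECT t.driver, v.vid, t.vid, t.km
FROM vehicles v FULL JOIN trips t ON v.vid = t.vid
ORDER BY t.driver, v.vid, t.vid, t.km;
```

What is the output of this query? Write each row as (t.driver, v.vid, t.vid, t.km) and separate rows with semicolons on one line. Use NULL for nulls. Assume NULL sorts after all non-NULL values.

FULL OUTER JOIN keeps every row from both sides; unmatched rows get NULL for the other side's columns.
Matching on v.vid = t.vid. A NULL in a compared column never satisfies the condition.
- v row (vid=1): no match → kept, t columns NULL.
- v row (vid=3): no match → kept, t columns NULL.
- v row (vid=7): matches 5 t row(s) → 5 output row(s).
- v row (vid=1): no match → kept, t columns NULL.
- v row (vid=4): matches 1 t row(s) → 1 output row(s).
- v row (vid=3): no match → kept, t columns NULL.
- v row (vid=1): no match → kept, t columns NULL.
- v row (vid=NULL): no match → kept, t columns NULL.
- v row (vid=8): no match → kept, t columns NULL.
- 3 t row(s) had no v match → kept, v columns NULL.

(Eve, NULL, 9, 98); (Grace, 7, 7, 296); (Heidi, 4, 4, 179); (Pia, 7, 7, 258); (Sara, NULL, 9, 18); (Vik, 7, 7, 290); (Wendy, 7, 7, 71); (Wendy, NULL, NULL, 279); (Xin, 7, 7, 67); (NULL, 1, NULL, NULL); (NULL, 1, NULL, NULL); (NULL, 1, NULL, NULL); (NULL, 3, NULL, NULL); (NULL, 3, NULL, NULL); (NULL, 8, NULL, NULL); (NULL, NULL, NULL, NULL)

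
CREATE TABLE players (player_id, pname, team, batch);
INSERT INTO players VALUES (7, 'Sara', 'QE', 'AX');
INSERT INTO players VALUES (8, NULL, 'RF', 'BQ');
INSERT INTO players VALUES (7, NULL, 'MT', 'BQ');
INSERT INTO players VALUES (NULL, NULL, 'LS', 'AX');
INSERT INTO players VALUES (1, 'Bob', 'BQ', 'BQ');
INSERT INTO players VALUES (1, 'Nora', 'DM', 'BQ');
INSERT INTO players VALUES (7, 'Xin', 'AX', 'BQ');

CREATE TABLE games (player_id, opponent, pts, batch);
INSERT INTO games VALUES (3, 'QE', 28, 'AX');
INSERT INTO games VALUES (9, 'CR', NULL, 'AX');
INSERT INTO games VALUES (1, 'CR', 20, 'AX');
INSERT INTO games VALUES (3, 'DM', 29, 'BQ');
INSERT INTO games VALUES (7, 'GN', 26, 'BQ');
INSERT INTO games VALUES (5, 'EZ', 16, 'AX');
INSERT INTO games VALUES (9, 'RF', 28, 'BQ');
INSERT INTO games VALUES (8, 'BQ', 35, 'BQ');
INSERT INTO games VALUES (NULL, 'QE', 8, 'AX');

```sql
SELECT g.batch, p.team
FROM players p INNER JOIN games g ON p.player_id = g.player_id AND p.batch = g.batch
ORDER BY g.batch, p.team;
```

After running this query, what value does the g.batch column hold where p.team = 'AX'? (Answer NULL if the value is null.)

BQ

INNER JOIN keeps only pairs where the ON condition holds.
Matching on p.player_id = g.player_id AND p.batch = g.batch. A NULL in a compared column never satisfies the condition.
- p row (player_id=7, batch=AX): no match → dropped.
- p row (player_id=8, batch=BQ): matches 1 g row(s) → 1 output row(s).
- p row (player_id=7, batch=BQ): matches 1 g row(s) → 1 output row(s).
- p row (player_id=NULL, batch=AX): no match → dropped.
- p row (player_id=1, batch=BQ): no match → dropped.
- p row (player_id=1, batch=BQ): no match → dropped.
- p row (player_id=7, batch=BQ): matches 1 g row(s) → 1 output row(s).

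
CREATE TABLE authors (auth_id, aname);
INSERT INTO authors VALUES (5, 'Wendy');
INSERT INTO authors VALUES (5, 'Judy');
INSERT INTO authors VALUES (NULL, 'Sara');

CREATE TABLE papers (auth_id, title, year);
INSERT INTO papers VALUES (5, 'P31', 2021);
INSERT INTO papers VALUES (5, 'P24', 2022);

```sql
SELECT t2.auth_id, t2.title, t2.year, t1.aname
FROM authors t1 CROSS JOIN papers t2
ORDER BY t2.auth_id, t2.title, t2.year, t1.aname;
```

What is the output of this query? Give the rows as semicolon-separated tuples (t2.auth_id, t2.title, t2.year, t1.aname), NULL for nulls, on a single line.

(5, P24, 2022, Judy); (5, P24, 2022, Sara); (5, P24, 2022, Wendy); (5, P31, 2021, Judy); (5, P31, 2021, Sara); (5, P31, 2021, Wendy)

CROSS JOIN pairs every row of `authors` with every row of `papers`: 3 × 2 = 6 rows.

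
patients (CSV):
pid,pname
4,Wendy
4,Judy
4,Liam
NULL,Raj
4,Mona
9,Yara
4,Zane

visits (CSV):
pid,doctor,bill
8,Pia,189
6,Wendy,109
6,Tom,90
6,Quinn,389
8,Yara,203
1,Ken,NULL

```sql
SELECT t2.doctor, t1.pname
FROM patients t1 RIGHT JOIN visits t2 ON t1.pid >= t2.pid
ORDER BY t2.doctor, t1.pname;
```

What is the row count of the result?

RIGHT JOIN keeps every row from `visits`; unmatched rows get NULL for `patients`'s columns.
Matching on t1.pid >= t2.pid. A NULL in a compared column never satisfies the condition.
Matched pairs: 11; unmatched t2 rows kept: 0.
Total: 11 rows.

11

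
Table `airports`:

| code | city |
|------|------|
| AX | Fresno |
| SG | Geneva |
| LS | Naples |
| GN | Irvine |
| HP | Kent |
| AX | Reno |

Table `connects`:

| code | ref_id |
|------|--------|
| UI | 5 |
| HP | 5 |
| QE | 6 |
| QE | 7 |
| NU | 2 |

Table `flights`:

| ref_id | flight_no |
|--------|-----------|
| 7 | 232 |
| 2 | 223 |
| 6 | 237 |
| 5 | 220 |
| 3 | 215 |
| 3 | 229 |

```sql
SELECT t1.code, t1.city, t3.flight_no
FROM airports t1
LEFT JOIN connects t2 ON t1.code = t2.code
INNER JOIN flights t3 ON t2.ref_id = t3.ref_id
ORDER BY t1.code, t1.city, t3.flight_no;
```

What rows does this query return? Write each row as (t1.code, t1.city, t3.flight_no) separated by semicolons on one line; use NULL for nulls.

(HP, Kent, 220)

Evaluate left to right. First `airports t1 LEFT JOIN connects t2` on code: 6 row(s).
Then INNER JOIN `flights t3` on ref_id: keep only rows whose t2.ref_id appears in t3.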